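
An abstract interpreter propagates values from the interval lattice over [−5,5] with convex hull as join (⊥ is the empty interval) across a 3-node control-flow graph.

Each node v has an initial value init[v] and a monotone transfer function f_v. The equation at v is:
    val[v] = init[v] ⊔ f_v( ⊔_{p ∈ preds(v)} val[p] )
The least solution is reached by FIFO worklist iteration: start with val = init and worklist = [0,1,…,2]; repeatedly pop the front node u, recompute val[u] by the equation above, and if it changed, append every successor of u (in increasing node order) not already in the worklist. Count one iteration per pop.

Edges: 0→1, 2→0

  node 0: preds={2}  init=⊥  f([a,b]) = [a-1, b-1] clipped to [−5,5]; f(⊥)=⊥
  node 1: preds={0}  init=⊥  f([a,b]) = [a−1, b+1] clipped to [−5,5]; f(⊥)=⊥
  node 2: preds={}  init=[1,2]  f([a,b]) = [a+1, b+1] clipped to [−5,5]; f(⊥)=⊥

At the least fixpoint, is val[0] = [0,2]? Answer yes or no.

Trace (3 dequeues):
  [1] u=0 | in [1,2] | out [0,1] | prev ⊥ | push {}
  [2] u=1 | in [0,1] | out [-1,2] | prev ⊥ | push {}
  [3] u=2 | in ⊥ | out [1,2] | ==

Converged values:
  [0] [0,1]
  [1] [-1,2]
  [2] [1,2]

no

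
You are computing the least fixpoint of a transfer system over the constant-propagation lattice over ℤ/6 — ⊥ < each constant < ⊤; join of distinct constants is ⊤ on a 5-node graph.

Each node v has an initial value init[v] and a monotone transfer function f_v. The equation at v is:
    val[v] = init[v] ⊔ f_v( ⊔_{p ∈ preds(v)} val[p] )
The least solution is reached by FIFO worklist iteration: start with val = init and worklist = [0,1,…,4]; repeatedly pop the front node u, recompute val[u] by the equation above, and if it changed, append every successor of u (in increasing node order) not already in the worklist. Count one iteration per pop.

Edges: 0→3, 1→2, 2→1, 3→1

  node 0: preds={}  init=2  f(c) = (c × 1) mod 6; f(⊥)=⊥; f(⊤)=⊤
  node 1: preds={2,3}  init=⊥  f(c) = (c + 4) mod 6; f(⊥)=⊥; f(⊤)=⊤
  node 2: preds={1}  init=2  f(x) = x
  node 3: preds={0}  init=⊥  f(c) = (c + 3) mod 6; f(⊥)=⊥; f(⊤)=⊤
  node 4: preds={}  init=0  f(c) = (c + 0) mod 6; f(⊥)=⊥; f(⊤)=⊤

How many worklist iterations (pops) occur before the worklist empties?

Iteration log — 7 steps:
  step 1. node 0  ⊔preds=⊥  new=2  stable
  step 2. node 1  ⊔preds=2  new=0  old=⊥  +wl: 
  step 3. node 2  ⊔preds=0  new=⊤  old=2  +wl: 1
  step 4. node 3  ⊔preds=2  new=5  old=⊥  +wl: 
  step 5. node 4  ⊔preds=⊥  new=0  stable
  step 6. node 1  ⊔preds=⊤  new=⊤  old=0  +wl: 2
  step 7. node 2  ⊔preds=⊤  new=⊤  stable

Least fixpoint reached:
  node 0: 2
  node 1: ⊤
  node 2: ⊤
  node 3: 5
  node 4: 0

7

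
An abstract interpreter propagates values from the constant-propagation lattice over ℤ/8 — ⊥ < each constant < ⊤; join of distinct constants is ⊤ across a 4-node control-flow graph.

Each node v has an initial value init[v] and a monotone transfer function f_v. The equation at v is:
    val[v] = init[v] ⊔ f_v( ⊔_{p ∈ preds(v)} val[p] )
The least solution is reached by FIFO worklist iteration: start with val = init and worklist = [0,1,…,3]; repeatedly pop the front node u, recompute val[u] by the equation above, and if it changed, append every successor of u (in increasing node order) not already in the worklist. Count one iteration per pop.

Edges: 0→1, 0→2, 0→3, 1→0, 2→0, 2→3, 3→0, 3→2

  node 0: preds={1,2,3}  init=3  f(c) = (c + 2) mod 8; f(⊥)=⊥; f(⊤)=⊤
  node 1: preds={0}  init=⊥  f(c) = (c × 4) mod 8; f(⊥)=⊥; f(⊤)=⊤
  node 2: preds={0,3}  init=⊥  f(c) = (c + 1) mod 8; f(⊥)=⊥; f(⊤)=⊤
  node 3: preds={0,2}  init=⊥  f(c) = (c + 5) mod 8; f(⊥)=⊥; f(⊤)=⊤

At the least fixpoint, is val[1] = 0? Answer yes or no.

Trace (9 dequeues):
  [1] u=0 | in ⊥ | out 3 | ==
  [2] u=1 | in 3 | out 4 | prev ⊥ | push {0}
  [3] u=2 | in 3 | out 4 | prev ⊥ | push {}
  [4] u=3 | in ⊤ | out ⊤ | prev ⊥ | push {2}
  [5] u=0 | in ⊤ | out ⊤ | prev 3 | push {1,3}
  [6] u=2 | in ⊤ | out ⊤ | prev 4 | push {0}
  [7] u=1 | in ⊤ | out ⊤ | prev 4 | push {}
  [8] u=3 | in ⊤ | out ⊤ | ==
  [9] u=0 | in ⊤ | out ⊤ | ==

Converged values:
  [0] ⊤
  [1] ⊤
  [2] ⊤
  [3] ⊤

no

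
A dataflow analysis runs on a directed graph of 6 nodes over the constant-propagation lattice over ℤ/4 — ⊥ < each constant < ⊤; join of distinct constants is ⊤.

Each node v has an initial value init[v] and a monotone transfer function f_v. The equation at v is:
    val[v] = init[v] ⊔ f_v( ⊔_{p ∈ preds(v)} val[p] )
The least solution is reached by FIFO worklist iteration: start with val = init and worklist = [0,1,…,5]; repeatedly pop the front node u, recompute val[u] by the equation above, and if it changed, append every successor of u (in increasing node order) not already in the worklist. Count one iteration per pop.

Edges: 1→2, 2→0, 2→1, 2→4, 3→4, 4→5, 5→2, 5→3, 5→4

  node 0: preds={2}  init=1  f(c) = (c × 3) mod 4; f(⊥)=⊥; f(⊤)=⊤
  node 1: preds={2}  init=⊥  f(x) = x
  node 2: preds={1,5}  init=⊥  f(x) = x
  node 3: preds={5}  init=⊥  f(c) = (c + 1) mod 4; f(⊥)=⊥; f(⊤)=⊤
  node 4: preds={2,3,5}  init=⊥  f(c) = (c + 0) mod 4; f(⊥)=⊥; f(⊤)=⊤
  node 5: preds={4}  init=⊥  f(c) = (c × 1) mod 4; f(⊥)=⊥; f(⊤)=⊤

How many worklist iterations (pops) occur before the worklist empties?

6

Trace (6 dequeues):
  [1] u=0 | in ⊥ | out 1 | ==
  [2] u=1 | in ⊥ | out ⊥ | ==
  [3] u=2 | in ⊥ | out ⊥ | ==
  [4] u=3 | in ⊥ | out ⊥ | ==
  [5] u=4 | in ⊥ | out ⊥ | ==
  [6] u=5 | in ⊥ | out ⊥ | ==

Converged values:
  [0] 1
  [1] ⊥
  [2] ⊥
  [3] ⊥
  [4] ⊥
  [5] ⊥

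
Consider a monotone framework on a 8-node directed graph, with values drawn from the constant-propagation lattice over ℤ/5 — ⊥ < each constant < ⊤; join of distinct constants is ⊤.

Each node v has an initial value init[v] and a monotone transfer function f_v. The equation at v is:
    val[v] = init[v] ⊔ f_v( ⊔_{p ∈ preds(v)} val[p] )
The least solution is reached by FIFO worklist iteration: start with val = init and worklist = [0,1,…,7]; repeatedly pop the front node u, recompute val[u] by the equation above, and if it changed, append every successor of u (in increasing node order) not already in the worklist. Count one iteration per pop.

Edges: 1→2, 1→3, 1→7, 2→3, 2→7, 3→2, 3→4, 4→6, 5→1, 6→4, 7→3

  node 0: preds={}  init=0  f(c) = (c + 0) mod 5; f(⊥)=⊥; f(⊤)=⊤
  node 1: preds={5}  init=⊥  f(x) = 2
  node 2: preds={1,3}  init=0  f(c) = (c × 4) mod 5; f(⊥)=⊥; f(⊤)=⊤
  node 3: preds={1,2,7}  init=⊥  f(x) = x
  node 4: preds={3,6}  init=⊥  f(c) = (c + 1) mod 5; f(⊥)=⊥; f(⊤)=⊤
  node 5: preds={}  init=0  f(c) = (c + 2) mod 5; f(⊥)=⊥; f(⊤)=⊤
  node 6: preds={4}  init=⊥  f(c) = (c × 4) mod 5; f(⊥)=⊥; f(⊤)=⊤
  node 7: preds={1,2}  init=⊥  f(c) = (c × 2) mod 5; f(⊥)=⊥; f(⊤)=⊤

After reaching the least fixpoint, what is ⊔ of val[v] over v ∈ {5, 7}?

Worklist (11 pops):
  #1 pop 0: in=⊥ → 0 (no change)
  #2 pop 1: in=0 → 2 (was ⊥); enqueue []
  #3 pop 2: in=2 → ⊤ (was 0); enqueue []
  #4 pop 3: in=⊤ → ⊤ (was ⊥); enqueue [2]
  #5 pop 4: in=⊤ → ⊤ (was ⊥); enqueue []
  #6 pop 5: in=⊥ → 0 (no change)
  #7 pop 6: in=⊤ → ⊤ (was ⊥); enqueue [4]
  #8 pop 7: in=⊤ → ⊤ (was ⊥); enqueue [3]
  #9 pop 2: in=⊤ → ⊤ (no change)
  #10 pop 4: in=⊤ → ⊤ (no change)
  #11 pop 3: in=⊤ → ⊤ (no change)

Fixpoint:
  val[0] = 0
  val[1] = 2
  val[2] = ⊤
  val[3] = ⊤
  val[4] = ⊤
  val[5] = 0
  val[6] = ⊤
  val[7] = ⊤

⊤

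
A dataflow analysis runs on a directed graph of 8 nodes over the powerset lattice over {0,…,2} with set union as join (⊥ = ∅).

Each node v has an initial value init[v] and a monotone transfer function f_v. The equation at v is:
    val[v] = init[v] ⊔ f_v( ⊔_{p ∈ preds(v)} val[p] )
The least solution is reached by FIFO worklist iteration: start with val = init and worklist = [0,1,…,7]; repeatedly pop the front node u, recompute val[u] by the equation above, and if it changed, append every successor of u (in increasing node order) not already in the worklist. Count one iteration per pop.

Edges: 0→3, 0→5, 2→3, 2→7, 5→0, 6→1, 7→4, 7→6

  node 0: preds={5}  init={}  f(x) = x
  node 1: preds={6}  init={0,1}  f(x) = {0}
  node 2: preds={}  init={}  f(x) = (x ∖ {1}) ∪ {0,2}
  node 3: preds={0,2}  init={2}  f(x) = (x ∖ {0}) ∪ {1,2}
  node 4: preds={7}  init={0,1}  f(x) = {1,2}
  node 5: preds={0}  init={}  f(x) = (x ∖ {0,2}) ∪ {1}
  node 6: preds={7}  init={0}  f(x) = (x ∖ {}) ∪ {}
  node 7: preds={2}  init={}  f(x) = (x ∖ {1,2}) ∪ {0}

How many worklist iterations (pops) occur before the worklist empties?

Iteration log — 13 steps:
  step 1. node 0  ⊔preds={}  new={}  stable
  step 2. node 1  ⊔preds={0}  new={0,1}  stable
  step 3. node 2  ⊔preds={}  new={0,2}  old={}  +wl: 
  step 4. node 3  ⊔preds={0,2}  new={1,2}  old={2}  +wl: 
  step 5. node 4  ⊔preds={}  new={0,1,2}  old={0,1}  +wl: 
  step 6. node 5  ⊔preds={}  new={1}  old={}  +wl: 0
  step 7. node 6  ⊔preds={}  new={0}  stable
  step 8. node 7  ⊔preds={0,2}  new={0}  old={}  +wl: 4,6
  step 9. node 0  ⊔preds={1}  new={1}  old={}  +wl: 3,5
  step 10. node 4  ⊔preds={0}  new={0,1,2}  stable
  step 11. node 6  ⊔preds={0}  new={0}  stable
  step 12. node 3  ⊔preds={0,1,2}  new={1,2}  stable
  step 13. node 5  ⊔preds={1}  new={1}  stable

Least fixpoint reached:
  node 0: {1}
  node 1: {0,1}
  node 2: {0,2}
  node 3: {1,2}
  node 4: {0,1,2}
  node 5: {1}
  node 6: {0}
  node 7: {0}

13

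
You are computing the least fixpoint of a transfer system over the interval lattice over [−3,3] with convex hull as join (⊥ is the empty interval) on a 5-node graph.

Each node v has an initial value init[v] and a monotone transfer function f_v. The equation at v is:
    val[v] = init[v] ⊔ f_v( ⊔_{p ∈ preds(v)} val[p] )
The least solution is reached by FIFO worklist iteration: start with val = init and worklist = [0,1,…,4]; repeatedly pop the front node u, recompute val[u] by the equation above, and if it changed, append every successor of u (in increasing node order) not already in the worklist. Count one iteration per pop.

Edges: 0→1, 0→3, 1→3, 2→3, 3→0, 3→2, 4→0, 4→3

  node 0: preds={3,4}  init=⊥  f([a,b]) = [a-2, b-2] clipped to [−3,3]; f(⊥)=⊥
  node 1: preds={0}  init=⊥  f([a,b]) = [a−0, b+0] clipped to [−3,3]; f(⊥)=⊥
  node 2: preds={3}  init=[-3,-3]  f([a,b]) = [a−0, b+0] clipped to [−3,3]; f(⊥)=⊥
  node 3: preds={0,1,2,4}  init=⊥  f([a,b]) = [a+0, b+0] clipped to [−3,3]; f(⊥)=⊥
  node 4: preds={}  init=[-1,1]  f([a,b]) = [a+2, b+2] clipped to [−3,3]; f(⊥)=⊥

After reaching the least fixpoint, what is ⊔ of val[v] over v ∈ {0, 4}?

[-3,1]

Worklist (8 pops):
  #1 pop 0: in=[-1,1] → [-3,-1] (was ⊥); enqueue []
  #2 pop 1: in=[-3,-1] → [-3,-1] (was ⊥); enqueue []
  #3 pop 2: in=⊥ → [-3,-3] (no change)
  #4 pop 3: in=[-3,1] → [-3,1] (was ⊥); enqueue [0,2]
  #5 pop 4: in=⊥ → [-1,1] (no change)
  #6 pop 0: in=[-3,1] → [-3,-1] (no change)
  #7 pop 2: in=[-3,1] → [-3,1] (was [-3,-3]); enqueue [3]
  #8 pop 3: in=[-3,1] → [-3,1] (no change)

Fixpoint:
  val[0] = [-3,-1]
  val[1] = [-3,-1]
  val[2] = [-3,1]
  val[3] = [-3,1]
  val[4] = [-1,1]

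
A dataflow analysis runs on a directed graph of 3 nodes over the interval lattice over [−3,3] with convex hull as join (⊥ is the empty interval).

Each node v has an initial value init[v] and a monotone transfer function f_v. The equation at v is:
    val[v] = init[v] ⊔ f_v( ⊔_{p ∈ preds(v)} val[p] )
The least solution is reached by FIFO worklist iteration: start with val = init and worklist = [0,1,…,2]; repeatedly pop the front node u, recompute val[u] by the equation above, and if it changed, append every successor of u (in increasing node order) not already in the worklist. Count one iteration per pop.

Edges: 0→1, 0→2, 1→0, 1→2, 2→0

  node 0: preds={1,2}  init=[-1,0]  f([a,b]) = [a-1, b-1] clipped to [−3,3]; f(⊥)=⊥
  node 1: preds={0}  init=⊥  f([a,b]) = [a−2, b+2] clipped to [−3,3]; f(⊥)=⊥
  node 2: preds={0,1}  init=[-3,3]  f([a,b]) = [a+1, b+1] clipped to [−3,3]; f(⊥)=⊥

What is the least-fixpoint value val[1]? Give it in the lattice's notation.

[-3,3]

Trace (4 dequeues):
  [1] u=0 | in [-3,3] | out [-3,2] | prev [-1,0] | push {}
  [2] u=1 | in [-3,2] | out [-3,3] | prev ⊥ | push {0}
  [3] u=2 | in [-3,3] | out [-3,3] | ==
  [4] u=0 | in [-3,3] | out [-3,2] | ==

Converged values:
  [0] [-3,2]
  [1] [-3,3]
  [2] [-3,3]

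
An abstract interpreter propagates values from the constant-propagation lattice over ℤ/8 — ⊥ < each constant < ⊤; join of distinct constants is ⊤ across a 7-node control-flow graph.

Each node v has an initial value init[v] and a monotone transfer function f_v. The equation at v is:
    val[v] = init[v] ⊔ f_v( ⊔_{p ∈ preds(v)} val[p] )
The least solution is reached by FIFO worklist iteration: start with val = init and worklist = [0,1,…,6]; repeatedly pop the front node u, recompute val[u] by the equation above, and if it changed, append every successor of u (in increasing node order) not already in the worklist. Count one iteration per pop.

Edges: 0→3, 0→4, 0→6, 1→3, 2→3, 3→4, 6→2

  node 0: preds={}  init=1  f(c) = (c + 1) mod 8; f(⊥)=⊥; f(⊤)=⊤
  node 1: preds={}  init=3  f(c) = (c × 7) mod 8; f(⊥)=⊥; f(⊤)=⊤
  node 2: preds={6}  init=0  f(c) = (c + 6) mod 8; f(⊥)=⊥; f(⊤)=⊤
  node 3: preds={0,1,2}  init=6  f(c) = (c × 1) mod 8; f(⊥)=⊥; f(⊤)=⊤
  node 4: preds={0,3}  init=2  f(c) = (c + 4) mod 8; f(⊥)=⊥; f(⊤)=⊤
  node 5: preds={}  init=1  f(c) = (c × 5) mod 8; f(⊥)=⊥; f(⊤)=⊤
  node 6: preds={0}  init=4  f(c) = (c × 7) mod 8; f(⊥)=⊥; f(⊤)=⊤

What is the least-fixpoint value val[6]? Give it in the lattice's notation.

Iteration log — 8 steps:
  step 1. node 0  ⊔preds=⊥  new=1  stable
  step 2. node 1  ⊔preds=⊥  new=3  stable
  step 3. node 2  ⊔preds=4  new=⊤  old=0  +wl: 
  step 4. node 3  ⊔preds=⊤  new=⊤  old=6  +wl: 
  step 5. node 4  ⊔preds=⊤  new=⊤  old=2  +wl: 
  step 6. node 5  ⊔preds=⊥  new=1  stable
  step 7. node 6  ⊔preds=1  new=⊤  old=4  +wl: 2
  step 8. node 2  ⊔preds=⊤  new=⊤  stable

Least fixpoint reached:
  node 0: 1
  node 1: 3
  node 2: ⊤
  node 3: ⊤
  node 4: ⊤
  node 5: 1
  node 6: ⊤

⊤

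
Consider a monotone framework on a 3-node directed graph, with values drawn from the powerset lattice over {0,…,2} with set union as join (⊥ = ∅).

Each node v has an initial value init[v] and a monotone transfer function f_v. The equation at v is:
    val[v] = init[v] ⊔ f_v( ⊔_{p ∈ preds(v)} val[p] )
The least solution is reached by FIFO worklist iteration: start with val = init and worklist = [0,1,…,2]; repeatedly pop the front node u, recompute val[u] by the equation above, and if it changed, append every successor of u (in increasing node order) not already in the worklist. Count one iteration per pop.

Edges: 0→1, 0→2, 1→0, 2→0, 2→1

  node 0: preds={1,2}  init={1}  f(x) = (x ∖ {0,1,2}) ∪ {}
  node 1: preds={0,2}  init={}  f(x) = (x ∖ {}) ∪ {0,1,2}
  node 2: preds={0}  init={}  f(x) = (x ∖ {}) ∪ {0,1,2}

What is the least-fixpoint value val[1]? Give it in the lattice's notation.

Iteration log — 5 steps:
  step 1. node 0  ⊔preds={}  new={1}  stable
  step 2. node 1  ⊔preds={1}  new={0,1,2}  old={}  +wl: 0
  step 3. node 2  ⊔preds={1}  new={0,1,2}  old={}  +wl: 1
  step 4. node 0  ⊔preds={0,1,2}  new={1}  stable
  step 5. node 1  ⊔preds={0,1,2}  new={0,1,2}  stable

Least fixpoint reached:
  node 0: {1}
  node 1: {0,1,2}
  node 2: {0,1,2}

{0,1,2}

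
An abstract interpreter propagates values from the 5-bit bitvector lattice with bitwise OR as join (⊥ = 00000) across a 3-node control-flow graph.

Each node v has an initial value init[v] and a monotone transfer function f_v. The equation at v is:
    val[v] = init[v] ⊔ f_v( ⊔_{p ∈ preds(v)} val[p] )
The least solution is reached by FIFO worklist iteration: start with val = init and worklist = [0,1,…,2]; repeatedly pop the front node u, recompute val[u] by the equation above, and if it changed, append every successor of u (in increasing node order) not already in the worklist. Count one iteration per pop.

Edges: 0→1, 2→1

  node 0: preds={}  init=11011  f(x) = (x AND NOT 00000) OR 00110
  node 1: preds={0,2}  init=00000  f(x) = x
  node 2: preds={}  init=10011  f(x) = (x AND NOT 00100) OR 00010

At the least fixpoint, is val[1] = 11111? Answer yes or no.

Trace (3 dequeues):
  [1] u=0 | in 00000 | out 11111 | prev 11011 | push {}
  [2] u=1 | in 11111 | out 11111 | prev 00000 | push {}
  [3] u=2 | in 00000 | out 10011 | ==

Converged values:
  [0] 11111
  [1] 11111
  [2] 10011

yes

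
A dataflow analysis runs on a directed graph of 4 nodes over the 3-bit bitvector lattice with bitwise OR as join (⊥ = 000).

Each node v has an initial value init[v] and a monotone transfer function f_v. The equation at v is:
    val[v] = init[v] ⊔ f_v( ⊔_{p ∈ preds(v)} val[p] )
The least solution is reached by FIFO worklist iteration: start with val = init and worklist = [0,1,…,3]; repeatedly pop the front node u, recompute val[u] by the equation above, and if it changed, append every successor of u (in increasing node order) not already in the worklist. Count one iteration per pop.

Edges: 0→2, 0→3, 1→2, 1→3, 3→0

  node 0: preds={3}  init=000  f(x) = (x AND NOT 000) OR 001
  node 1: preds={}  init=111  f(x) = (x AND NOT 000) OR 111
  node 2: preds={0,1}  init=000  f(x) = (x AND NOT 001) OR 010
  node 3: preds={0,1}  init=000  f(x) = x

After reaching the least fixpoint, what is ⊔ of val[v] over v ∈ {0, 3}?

111

Trace (7 dequeues):
  [1] u=0 | in 000 | out 001 | prev 000 | push {}
  [2] u=1 | in 000 | out 111 | ==
  [3] u=2 | in 111 | out 110 | prev 000 | push {}
  [4] u=3 | in 111 | out 111 | prev 000 | push {0}
  [5] u=0 | in 111 | out 111 | prev 001 | push {2,3}
  [6] u=2 | in 111 | out 110 | ==
  [7] u=3 | in 111 | out 111 | ==

Converged values:
  [0] 111
  [1] 111
  [2] 110
  [3] 111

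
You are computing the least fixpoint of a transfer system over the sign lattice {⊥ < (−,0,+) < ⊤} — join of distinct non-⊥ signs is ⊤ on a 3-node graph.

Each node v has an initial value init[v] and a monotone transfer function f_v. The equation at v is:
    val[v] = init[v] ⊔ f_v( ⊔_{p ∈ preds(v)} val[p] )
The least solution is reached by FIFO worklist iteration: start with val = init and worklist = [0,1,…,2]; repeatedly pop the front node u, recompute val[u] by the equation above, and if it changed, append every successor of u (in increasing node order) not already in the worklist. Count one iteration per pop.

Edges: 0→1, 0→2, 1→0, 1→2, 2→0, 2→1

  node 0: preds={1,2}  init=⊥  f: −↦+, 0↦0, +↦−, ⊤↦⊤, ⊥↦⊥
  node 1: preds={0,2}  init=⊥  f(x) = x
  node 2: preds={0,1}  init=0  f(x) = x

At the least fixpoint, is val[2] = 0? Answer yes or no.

Worklist (4 pops):
  #1 pop 0: in=0 → 0 (was ⊥); enqueue []
  #2 pop 1: in=0 → 0 (was ⊥); enqueue [0]
  #3 pop 2: in=0 → 0 (no change)
  #4 pop 0: in=0 → 0 (no change)

Fixpoint:
  val[0] = 0
  val[1] = 0
  val[2] = 0

yes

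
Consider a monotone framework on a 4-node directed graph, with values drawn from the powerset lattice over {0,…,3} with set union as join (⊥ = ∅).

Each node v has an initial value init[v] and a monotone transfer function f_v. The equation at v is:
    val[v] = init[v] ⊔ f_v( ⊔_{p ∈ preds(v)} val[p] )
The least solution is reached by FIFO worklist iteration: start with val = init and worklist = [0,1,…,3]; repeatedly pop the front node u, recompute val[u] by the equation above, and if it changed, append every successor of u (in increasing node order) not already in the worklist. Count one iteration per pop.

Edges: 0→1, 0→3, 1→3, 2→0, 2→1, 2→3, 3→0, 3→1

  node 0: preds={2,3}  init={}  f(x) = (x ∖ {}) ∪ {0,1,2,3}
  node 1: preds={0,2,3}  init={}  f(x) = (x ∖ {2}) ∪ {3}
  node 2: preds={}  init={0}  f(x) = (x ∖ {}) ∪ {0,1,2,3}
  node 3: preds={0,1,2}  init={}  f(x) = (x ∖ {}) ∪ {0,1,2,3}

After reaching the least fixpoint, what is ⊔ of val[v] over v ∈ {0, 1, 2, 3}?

Trace (6 dequeues):
  [1] u=0 | in {0} | out {0,1,2,3} | prev {} | push {}
  [2] u=1 | in {0,1,2,3} | out {0,1,3} | prev {} | push {}
  [3] u=2 | in {} | out {0,1,2,3} | prev {0} | push {0,1}
  [4] u=3 | in {0,1,2,3} | out {0,1,2,3} | prev {} | push {}
  [5] u=0 | in {0,1,2,3} | out {0,1,2,3} | ==
  [6] u=1 | in {0,1,2,3} | out {0,1,3} | ==

Converged values:
  [0] {0,1,2,3}
  [1] {0,1,3}
  [2] {0,1,2,3}
  [3] {0,1,2,3}

{0,1,2,3}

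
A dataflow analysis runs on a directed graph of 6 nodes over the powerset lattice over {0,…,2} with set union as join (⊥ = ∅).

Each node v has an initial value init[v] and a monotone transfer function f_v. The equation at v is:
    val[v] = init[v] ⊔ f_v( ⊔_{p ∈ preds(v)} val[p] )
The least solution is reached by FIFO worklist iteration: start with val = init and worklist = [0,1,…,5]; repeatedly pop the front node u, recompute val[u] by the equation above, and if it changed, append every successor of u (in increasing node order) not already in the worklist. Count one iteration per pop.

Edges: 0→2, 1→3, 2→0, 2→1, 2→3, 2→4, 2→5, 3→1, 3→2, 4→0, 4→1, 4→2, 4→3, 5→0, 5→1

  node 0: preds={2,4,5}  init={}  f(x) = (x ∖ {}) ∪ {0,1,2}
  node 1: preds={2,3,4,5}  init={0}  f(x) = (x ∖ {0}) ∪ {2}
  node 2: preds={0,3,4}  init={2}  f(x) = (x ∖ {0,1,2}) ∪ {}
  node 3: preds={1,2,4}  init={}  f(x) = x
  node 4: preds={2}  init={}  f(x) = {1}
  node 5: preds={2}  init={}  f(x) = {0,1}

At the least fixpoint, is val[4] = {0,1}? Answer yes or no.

no

Worklist (12 pops):
  #1 pop 0: in={2} → {0,1,2} (was {}); enqueue []
  #2 pop 1: in={2} → {0,2} (was {0}); enqueue []
  #3 pop 2: in={0,1,2} → {2} (no change)
  #4 pop 3: in={0,2} → {0,2} (was {}); enqueue [1,2]
  #5 pop 4: in={2} → {1} (was {}); enqueue [0,3]
  #6 pop 5: in={2} → {0,1} (was {}); enqueue []
  #7 pop 1: in={0,1,2} → {0,1,2} (was {0,2}); enqueue []
  #8 pop 2: in={0,1,2} → {2} (no change)
  #9 pop 0: in={0,1,2} → {0,1,2} (no change)
  #10 pop 3: in={0,1,2} → {0,1,2} (was {0,2}); enqueue [1,2]
  #11 pop 1: in={0,1,2} → {0,1,2} (no change)
  #12 pop 2: in={0,1,2} → {2} (no change)

Fixpoint:
  val[0] = {0,1,2}
  val[1] = {0,1,2}
  val[2] = {2}
  val[3] = {0,1,2}
  val[4] = {1}
  val[5] = {0,1}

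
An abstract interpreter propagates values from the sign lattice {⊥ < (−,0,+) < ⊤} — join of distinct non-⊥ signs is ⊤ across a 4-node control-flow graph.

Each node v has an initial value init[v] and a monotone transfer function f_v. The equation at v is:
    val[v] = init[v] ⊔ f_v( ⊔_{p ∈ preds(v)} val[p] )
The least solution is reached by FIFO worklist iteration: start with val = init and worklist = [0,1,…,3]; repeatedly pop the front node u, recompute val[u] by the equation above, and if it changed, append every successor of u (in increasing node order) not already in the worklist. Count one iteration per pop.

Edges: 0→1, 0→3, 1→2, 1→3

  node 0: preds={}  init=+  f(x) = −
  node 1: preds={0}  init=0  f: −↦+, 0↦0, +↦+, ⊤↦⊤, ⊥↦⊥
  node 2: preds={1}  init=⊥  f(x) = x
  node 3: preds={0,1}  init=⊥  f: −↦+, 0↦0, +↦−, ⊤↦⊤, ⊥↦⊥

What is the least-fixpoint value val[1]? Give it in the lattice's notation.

Iteration log — 4 steps:
  step 1. node 0  ⊔preds=⊥  new=⊤  old=+  +wl: 
  step 2. node 1  ⊔preds=⊤  new=⊤  old=0  +wl: 
  step 3. node 2  ⊔preds=⊤  new=⊤  old=⊥  +wl: 
  step 4. node 3  ⊔preds=⊤  new=⊤  old=⊥  +wl: 

Least fixpoint reached:
  node 0: ⊤
  node 1: ⊤
  node 2: ⊤
  node 3: ⊤

⊤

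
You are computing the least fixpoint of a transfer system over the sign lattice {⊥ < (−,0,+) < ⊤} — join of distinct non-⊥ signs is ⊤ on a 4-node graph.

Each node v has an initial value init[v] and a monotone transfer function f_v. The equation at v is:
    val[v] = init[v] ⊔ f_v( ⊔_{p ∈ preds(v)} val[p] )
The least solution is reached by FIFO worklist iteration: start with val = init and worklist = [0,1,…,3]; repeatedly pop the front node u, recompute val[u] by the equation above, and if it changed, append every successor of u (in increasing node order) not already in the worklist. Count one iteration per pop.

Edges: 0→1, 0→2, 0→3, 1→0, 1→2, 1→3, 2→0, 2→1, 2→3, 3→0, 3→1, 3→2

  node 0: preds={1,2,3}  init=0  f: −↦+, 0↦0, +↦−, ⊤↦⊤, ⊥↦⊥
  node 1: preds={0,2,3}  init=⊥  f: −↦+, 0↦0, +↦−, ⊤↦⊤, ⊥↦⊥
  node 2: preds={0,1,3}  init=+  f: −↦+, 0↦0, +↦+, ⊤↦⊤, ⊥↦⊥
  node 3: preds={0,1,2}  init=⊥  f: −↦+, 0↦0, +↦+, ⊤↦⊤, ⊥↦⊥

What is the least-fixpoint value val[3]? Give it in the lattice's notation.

Worklist (7 pops):
  #1 pop 0: in=+ → ⊤ (was 0); enqueue []
  #2 pop 1: in=⊤ → ⊤ (was ⊥); enqueue [0]
  #3 pop 2: in=⊤ → ⊤ (was +); enqueue [1]
  #4 pop 3: in=⊤ → ⊤ (was ⊥); enqueue [2]
  #5 pop 0: in=⊤ → ⊤ (no change)
  #6 pop 1: in=⊤ → ⊤ (no change)
  #7 pop 2: in=⊤ → ⊤ (no change)

Fixpoint:
  val[0] = ⊤
  val[1] = ⊤
  val[2] = ⊤
  val[3] = ⊤

⊤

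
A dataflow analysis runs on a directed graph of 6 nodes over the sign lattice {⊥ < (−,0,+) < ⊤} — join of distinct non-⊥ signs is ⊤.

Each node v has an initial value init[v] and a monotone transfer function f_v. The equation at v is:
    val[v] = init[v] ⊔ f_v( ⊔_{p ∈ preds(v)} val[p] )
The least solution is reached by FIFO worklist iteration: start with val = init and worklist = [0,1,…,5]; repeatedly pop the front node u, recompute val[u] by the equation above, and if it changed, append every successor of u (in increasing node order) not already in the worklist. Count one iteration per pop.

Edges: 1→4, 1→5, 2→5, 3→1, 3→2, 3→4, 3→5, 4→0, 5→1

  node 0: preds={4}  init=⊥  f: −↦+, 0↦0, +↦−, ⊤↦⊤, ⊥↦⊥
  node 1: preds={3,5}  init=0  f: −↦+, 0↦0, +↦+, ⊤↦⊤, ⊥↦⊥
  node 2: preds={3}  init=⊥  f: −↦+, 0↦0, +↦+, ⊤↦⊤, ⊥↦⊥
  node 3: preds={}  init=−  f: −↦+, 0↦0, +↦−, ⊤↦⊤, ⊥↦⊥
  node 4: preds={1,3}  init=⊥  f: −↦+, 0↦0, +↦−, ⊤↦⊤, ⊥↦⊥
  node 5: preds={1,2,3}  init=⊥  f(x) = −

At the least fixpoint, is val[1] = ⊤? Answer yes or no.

yes

Iteration log — 8 steps:
  step 1. node 0  ⊔preds=⊥  new=⊥  stable
  step 2. node 1  ⊔preds=−  new=⊤  old=0  +wl: 
  step 3. node 2  ⊔preds=−  new=+  old=⊥  +wl: 
  step 4. node 3  ⊔preds=⊥  new=−  stable
  step 5. node 4  ⊔preds=⊤  new=⊤  old=⊥  +wl: 0
  step 6. node 5  ⊔preds=⊤  new=−  old=⊥  +wl: 1
  step 7. node 0  ⊔preds=⊤  new=⊤  old=⊥  +wl: 
  step 8. node 1  ⊔preds=−  new=⊤  stable

Least fixpoint reached:
  node 0: ⊤
  node 1: ⊤
  node 2: +
  node 3: −
  node 4: ⊤
  node 5: −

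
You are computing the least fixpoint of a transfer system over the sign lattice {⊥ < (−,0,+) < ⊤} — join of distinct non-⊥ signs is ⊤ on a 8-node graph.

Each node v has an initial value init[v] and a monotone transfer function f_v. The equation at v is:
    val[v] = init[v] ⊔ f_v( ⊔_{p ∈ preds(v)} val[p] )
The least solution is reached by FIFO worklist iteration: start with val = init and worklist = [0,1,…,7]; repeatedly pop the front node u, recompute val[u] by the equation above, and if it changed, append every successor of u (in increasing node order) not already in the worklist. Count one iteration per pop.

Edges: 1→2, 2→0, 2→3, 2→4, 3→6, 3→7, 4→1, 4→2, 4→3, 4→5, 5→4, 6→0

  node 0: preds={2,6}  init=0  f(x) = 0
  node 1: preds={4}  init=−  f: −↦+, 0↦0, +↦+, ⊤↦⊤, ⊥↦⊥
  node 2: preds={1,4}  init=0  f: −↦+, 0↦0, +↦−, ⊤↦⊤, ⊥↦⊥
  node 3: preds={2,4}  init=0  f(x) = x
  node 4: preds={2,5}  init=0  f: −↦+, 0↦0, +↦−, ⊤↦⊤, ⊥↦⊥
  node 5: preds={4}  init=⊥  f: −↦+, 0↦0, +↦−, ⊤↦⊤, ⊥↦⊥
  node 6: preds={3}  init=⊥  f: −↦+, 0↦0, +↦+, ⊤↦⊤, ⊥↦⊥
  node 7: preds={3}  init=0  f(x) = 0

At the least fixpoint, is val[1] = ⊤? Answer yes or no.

yes

Worklist (13 pops):
  #1 pop 0: in=0 → 0 (no change)
  #2 pop 1: in=0 → ⊤ (was −); enqueue []
  #3 pop 2: in=⊤ → ⊤ (was 0); enqueue [0]
  #4 pop 3: in=⊤ → ⊤ (was 0); enqueue []
  #5 pop 4: in=⊤ → ⊤ (was 0); enqueue [1,2,3]
  #6 pop 5: in=⊤ → ⊤ (was ⊥); enqueue [4]
  #7 pop 6: in=⊤ → ⊤ (was ⊥); enqueue []
  #8 pop 7: in=⊤ → 0 (no change)
  #9 pop 0: in=⊤ → 0 (no change)
  #10 pop 1: in=⊤ → ⊤ (no change)
  #11 pop 2: in=⊤ → ⊤ (no change)
  #12 pop 3: in=⊤ → ⊤ (no change)
  #13 pop 4: in=⊤ → ⊤ (no change)

Fixpoint:
  val[0] = 0
  val[1] = ⊤
  val[2] = ⊤
  val[3] = ⊤
  val[4] = ⊤
  val[5] = ⊤
  val[6] = ⊤
  val[7] = 0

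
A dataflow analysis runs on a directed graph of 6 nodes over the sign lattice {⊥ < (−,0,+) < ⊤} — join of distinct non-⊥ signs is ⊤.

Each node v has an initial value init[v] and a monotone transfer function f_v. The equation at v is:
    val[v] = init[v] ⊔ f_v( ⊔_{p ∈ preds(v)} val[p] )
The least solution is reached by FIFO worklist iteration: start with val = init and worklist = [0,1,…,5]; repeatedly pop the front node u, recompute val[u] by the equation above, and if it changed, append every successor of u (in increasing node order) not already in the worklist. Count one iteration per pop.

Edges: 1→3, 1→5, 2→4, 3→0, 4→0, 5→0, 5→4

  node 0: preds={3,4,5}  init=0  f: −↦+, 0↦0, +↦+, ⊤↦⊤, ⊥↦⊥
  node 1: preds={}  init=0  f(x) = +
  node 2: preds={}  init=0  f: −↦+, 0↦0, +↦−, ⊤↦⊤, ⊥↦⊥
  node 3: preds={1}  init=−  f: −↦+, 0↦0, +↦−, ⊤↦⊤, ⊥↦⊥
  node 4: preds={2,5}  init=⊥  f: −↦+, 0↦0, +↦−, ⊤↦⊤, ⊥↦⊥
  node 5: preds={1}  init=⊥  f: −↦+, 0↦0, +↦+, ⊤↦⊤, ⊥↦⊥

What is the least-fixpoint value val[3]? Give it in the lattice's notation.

⊤

Trace (9 dequeues):
  [1] u=0 | in − | out ⊤ | prev 0 | push {}
  [2] u=1 | in ⊥ | out ⊤ | prev 0 | push {}
  [3] u=2 | in ⊥ | out 0 | ==
  [4] u=3 | in ⊤ | out ⊤ | prev − | push {0}
  [5] u=4 | in 0 | out 0 | prev ⊥ | push {}
  [6] u=5 | in ⊤ | out ⊤ | prev ⊥ | push {4}
  [7] u=0 | in ⊤ | out ⊤ | ==
  [8] u=4 | in ⊤ | out ⊤ | prev 0 | push {0}
  [9] u=0 | in ⊤ | out ⊤ | ==

Converged values:
  [0] ⊤
  [1] ⊤
  [2] 0
  [3] ⊤
  [4] ⊤
  [5] ⊤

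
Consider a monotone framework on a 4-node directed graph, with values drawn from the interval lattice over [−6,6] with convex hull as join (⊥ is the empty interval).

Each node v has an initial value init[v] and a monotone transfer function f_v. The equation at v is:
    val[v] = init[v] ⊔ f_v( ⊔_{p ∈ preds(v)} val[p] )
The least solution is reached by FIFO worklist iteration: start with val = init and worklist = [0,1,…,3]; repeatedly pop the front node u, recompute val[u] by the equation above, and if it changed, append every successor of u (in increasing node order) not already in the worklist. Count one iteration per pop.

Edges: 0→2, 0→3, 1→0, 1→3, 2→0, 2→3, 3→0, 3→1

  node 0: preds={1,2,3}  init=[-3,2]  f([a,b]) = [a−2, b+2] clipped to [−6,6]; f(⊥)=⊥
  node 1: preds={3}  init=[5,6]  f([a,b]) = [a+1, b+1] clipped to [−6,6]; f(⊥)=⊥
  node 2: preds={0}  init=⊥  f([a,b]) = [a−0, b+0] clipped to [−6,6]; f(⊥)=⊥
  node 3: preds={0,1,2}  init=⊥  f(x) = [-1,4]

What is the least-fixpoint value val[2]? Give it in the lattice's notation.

Trace (12 dequeues):
  [1] u=0 | in [5,6] | out [-3,6] | prev [-3,2] | push {}
  [2] u=1 | in ⊥ | out [5,6] | ==
  [3] u=2 | in [-3,6] | out [-3,6] | prev ⊥ | push {0}
  [4] u=3 | in [-3,6] | out [-1,4] | prev ⊥ | push {1}
  [5] u=0 | in [-3,6] | out [-5,6] | prev [-3,6] | push {2,3}
  [6] u=1 | in [-1,4] | out [0,6] | prev [5,6] | push {0}
  [7] u=2 | in [-5,6] | out [-5,6] | prev [-3,6] | push {}
  [8] u=3 | in [-5,6] | out [-1,4] | ==
  [9] u=0 | in [-5,6] | out [-6,6] | prev [-5,6] | push {2,3}
  [10] u=2 | in [-6,6] | out [-6,6] | prev [-5,6] | push {0}
  [11] u=3 | in [-6,6] | out [-1,4] | ==
  [12] u=0 | in [-6,6] | out [-6,6] | ==

Converged values:
  [0] [-6,6]
  [1] [0,6]
  [2] [-6,6]
  [3] [-1,4]

[-6,6]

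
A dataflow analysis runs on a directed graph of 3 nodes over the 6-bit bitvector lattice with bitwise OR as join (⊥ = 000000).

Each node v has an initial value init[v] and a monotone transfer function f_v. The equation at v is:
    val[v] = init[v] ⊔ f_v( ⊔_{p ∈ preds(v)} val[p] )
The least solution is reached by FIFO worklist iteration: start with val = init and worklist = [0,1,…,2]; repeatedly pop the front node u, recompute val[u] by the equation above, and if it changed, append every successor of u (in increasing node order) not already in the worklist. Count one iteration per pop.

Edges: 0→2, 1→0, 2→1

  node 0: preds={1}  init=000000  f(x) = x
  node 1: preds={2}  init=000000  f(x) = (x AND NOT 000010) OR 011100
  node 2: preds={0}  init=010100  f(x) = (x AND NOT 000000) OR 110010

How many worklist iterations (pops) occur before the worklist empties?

9

Iteration log — 9 steps:
  step 1. node 0  ⊔preds=000000  new=000000  stable
  step 2. node 1  ⊔preds=010100  new=011100  old=000000  +wl: 0
  step 3. node 2  ⊔preds=000000  new=110110  old=010100  +wl: 1
  step 4. node 0  ⊔preds=011100  new=011100  old=000000  +wl: 2
  step 5. node 1  ⊔preds=110110  new=111100  old=011100  +wl: 0
  step 6. node 2  ⊔preds=011100  new=111110  old=110110  +wl: 1
  step 7. node 0  ⊔preds=111100  new=111100  old=011100  +wl: 2
  step 8. node 1  ⊔preds=111110  new=111100  stable
  step 9. node 2  ⊔preds=111100  new=111110  stable

Least fixpoint reached:
  node 0: 111100
  node 1: 111100
  node 2: 111110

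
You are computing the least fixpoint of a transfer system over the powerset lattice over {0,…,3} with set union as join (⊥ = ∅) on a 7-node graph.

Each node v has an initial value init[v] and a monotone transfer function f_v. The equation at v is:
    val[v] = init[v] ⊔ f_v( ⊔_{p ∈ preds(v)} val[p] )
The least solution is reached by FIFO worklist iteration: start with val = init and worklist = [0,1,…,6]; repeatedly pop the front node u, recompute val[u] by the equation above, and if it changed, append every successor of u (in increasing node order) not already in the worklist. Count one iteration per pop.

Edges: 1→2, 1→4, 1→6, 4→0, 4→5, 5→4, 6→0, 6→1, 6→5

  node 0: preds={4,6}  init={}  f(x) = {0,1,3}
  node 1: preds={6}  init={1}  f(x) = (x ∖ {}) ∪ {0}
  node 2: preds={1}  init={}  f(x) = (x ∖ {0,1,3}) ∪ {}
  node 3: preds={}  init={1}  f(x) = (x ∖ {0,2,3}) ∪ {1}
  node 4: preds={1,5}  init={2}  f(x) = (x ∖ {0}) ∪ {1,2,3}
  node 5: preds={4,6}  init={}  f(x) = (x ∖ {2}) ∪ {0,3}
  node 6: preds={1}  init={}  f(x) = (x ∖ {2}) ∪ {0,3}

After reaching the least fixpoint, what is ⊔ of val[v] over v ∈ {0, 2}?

{0,1,3}

Iteration log — 14 steps:
  step 1. node 0  ⊔preds={2}  new={0,1,3}  old={}  +wl: 
  step 2. node 1  ⊔preds={}  new={0,1}  old={1}  +wl: 
  step 3. node 2  ⊔preds={0,1}  new={}  stable
  step 4. node 3  ⊔preds={}  new={1}  stable
  step 5. node 4  ⊔preds={0,1}  new={1,2,3}  old={2}  +wl: 0
  step 6. node 5  ⊔preds={1,2,3}  new={0,1,3}  old={}  +wl: 4
  step 7. node 6  ⊔preds={0,1}  new={0,1,3}  old={}  +wl: 1,5
  step 8. node 0  ⊔preds={0,1,2,3}  new={0,1,3}  stable
  step 9. node 4  ⊔preds={0,1,3}  new={1,2,3}  stable
  step 10. node 1  ⊔preds={0,1,3}  new={0,1,3}  old={0,1}  +wl: 2,4,6
  step 11. node 5  ⊔preds={0,1,2,3}  new={0,1,3}  stable
  step 12. node 2  ⊔preds={0,1,3}  new={}  stable
  step 13. node 4  ⊔preds={0,1,3}  new={1,2,3}  stable
  step 14. node 6  ⊔preds={0,1,3}  new={0,1,3}  stable

Least fixpoint reached:
  node 0: {0,1,3}
  node 1: {0,1,3}
  node 2: {}
  node 3: {1}
  node 4: {1,2,3}
  node 5: {0,1,3}
  node 6: {0,1,3}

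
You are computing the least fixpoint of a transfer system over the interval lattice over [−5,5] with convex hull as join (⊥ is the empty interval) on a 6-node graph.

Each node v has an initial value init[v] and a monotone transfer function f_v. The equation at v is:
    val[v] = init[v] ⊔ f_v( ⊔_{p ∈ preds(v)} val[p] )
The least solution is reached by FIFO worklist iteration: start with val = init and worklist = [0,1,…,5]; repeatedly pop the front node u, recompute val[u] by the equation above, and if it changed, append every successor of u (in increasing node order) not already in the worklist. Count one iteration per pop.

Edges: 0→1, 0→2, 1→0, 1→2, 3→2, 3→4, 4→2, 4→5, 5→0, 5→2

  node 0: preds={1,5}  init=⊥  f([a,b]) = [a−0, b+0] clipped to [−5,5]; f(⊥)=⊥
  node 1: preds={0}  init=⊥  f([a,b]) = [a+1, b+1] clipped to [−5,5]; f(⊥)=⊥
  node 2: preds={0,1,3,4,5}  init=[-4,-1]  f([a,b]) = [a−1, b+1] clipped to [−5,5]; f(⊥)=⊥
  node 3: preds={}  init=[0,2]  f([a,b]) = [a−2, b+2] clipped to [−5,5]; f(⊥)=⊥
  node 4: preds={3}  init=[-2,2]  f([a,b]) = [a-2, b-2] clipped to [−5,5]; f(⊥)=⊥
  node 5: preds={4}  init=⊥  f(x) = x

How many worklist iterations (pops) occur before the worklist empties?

Trace (18 dequeues):
  [1] u=0 | in ⊥ | out ⊥ | ==
  [2] u=1 | in ⊥ | out ⊥ | ==
  [3] u=2 | in [-2,2] | out [-4,3] | prev [-4,-1] | push {}
  [4] u=3 | in ⊥ | out [0,2] | ==
  [5] u=4 | in [0,2] | out [-2,2] | ==
  [6] u=5 | in [-2,2] | out [-2,2] | prev ⊥ | push {0,2}
  [7] u=0 | in [-2,2] | out [-2,2] | prev ⊥ | push {1}
  [8] u=2 | in [-2,2] | out [-4,3] | ==
  [9] u=1 | in [-2,2] | out [-1,3] | prev ⊥ | push {0,2}
  [10] u=0 | in [-2,3] | out [-2,3] | prev [-2,2] | push {1}
  [11] u=2 | in [-2,3] | out [-4,4] | prev [-4,3] | push {}
  [12] u=1 | in [-2,3] | out [-1,4] | prev [-1,3] | push {0,2}
  [13] u=0 | in [-2,4] | out [-2,4] | prev [-2,3] | push {1}
  [14] u=2 | in [-2,4] | out [-4,5] | prev [-4,4] | push {}
  [15] u=1 | in [-2,4] | out [-1,5] | prev [-1,4] | push {0,2}
  [16] u=0 | in [-2,5] | out [-2,5] | prev [-2,4] | push {1}
  [17] u=2 | in [-2,5] | out [-4,5] | ==
  [18] u=1 | in [-2,5] | out [-1,5] | ==

Converged values:
  [0] [-2,5]
  [1] [-1,5]
  [2] [-4,5]
  [3] [0,2]
  [4] [-2,2]
  [5] [-2,2]

18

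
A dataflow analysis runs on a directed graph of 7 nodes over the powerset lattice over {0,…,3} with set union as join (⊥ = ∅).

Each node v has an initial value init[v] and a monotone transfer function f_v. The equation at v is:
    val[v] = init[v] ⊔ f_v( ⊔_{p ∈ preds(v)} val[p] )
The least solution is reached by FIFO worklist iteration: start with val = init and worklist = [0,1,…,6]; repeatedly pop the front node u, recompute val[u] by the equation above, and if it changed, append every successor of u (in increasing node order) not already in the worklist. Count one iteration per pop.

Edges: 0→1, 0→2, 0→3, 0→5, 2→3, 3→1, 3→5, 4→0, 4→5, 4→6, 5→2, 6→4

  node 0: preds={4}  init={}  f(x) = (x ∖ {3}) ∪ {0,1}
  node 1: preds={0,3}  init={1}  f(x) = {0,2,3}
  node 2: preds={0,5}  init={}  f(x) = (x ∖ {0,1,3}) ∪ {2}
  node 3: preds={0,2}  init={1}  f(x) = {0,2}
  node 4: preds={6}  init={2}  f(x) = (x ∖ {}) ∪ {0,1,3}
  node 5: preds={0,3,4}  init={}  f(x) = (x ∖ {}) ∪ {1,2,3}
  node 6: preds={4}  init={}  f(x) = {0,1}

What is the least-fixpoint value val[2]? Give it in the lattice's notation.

Worklist (11 pops):
  #1 pop 0: in={2} → {0,1,2} (was {}); enqueue []
  #2 pop 1: in={0,1,2} → {0,1,2,3} (was {1}); enqueue []
  #3 pop 2: in={0,1,2} → {2} (was {}); enqueue []
  #4 pop 3: in={0,1,2} → {0,1,2} (was {1}); enqueue [1]
  #5 pop 4: in={} → {0,1,2,3} (was {2}); enqueue [0]
  #6 pop 5: in={0,1,2,3} → {0,1,2,3} (was {}); enqueue [2]
  #7 pop 6: in={0,1,2,3} → {0,1} (was {}); enqueue [4]
  #8 pop 1: in={0,1,2} → {0,1,2,3} (no change)
  #9 pop 0: in={0,1,2,3} → {0,1,2} (no change)
  #10 pop 2: in={0,1,2,3} → {2} (no change)
  #11 pop 4: in={0,1} → {0,1,2,3} (no change)

Fixpoint:
  val[0] = {0,1,2}
  val[1] = {0,1,2,3}
  val[2] = {2}
  val[3] = {0,1,2}
  val[4] = {0,1,2,3}
  val[5] = {0,1,2,3}
  val[6] = {0,1}

{2}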